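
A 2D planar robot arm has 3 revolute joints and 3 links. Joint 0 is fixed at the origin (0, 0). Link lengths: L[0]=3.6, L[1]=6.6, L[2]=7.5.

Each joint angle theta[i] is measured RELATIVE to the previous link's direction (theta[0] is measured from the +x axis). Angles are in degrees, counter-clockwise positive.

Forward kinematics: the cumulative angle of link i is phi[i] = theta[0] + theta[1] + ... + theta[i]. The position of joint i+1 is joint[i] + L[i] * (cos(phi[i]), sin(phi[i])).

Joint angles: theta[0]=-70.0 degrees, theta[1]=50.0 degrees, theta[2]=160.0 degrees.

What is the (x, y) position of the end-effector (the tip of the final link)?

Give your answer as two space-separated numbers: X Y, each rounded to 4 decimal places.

Answer: 1.6879 -0.8193

Derivation:
joint[0] = (0.0000, 0.0000)  (base)
link 0: phi[0] = -70 = -70 deg
  cos(-70 deg) = 0.3420, sin(-70 deg) = -0.9397
  joint[1] = (0.0000, 0.0000) + 3.6 * (0.3420, -0.9397) = (0.0000 + 1.2313, 0.0000 + -3.3829) = (1.2313, -3.3829)
link 1: phi[1] = -70 + 50 = -20 deg
  cos(-20 deg) = 0.9397, sin(-20 deg) = -0.3420
  joint[2] = (1.2313, -3.3829) + 6.6 * (0.9397, -0.3420) = (1.2313 + 6.2020, -3.3829 + -2.2573) = (7.4332, -5.6402)
link 2: phi[2] = -70 + 50 + 160 = 140 deg
  cos(140 deg) = -0.7660, sin(140 deg) = 0.6428
  joint[3] = (7.4332, -5.6402) + 7.5 * (-0.7660, 0.6428) = (7.4332 + -5.7453, -5.6402 + 4.8209) = (1.6879, -0.8193)
End effector: (1.6879, -0.8193)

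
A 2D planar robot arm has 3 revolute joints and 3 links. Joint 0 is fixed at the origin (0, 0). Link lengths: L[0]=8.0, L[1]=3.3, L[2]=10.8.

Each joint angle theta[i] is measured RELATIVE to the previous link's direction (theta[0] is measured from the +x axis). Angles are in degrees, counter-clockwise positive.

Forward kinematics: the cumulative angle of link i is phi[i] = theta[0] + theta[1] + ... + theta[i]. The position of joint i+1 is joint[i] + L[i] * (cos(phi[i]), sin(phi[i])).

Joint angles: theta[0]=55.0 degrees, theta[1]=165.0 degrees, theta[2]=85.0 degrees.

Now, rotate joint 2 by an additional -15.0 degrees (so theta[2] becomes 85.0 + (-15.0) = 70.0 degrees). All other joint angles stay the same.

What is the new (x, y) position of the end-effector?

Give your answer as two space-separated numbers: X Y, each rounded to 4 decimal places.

joint[0] = (0.0000, 0.0000)  (base)
link 0: phi[0] = 55 = 55 deg
  cos(55 deg) = 0.5736, sin(55 deg) = 0.8192
  joint[1] = (0.0000, 0.0000) + 8 * (0.5736, 0.8192) = (0.0000 + 4.5886, 0.0000 + 6.5532) = (4.5886, 6.5532)
link 1: phi[1] = 55 + 165 = 220 deg
  cos(220 deg) = -0.7660, sin(220 deg) = -0.6428
  joint[2] = (4.5886, 6.5532) + 3.3 * (-0.7660, -0.6428) = (4.5886 + -2.5279, 6.5532 + -2.1212) = (2.0607, 4.4320)
link 2: phi[2] = 55 + 165 + 70 = 290 deg
  cos(290 deg) = 0.3420, sin(290 deg) = -0.9397
  joint[3] = (2.0607, 4.4320) + 10.8 * (0.3420, -0.9397) = (2.0607 + 3.6938, 4.4320 + -10.1487) = (5.7545, -5.7167)
End effector: (5.7545, -5.7167)

Answer: 5.7545 -5.7167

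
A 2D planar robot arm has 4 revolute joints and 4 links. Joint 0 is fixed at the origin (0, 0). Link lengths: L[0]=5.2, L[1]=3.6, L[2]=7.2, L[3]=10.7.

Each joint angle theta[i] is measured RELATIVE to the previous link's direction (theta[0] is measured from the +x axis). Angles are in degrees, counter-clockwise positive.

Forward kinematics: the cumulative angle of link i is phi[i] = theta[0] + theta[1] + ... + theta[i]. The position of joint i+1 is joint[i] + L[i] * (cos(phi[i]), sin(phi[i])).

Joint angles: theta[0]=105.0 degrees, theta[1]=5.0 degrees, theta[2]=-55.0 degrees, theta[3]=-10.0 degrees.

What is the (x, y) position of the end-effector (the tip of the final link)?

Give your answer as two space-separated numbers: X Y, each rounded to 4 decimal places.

joint[0] = (0.0000, 0.0000)  (base)
link 0: phi[0] = 105 = 105 deg
  cos(105 deg) = -0.2588, sin(105 deg) = 0.9659
  joint[1] = (0.0000, 0.0000) + 5.2 * (-0.2588, 0.9659) = (0.0000 + -1.3459, 0.0000 + 5.0228) = (-1.3459, 5.0228)
link 1: phi[1] = 105 + 5 = 110 deg
  cos(110 deg) = -0.3420, sin(110 deg) = 0.9397
  joint[2] = (-1.3459, 5.0228) + 3.6 * (-0.3420, 0.9397) = (-1.3459 + -1.2313, 5.0228 + 3.3829) = (-2.5771, 8.4057)
link 2: phi[2] = 105 + 5 + -55 = 55 deg
  cos(55 deg) = 0.5736, sin(55 deg) = 0.8192
  joint[3] = (-2.5771, 8.4057) + 7.2 * (0.5736, 0.8192) = (-2.5771 + 4.1298, 8.4057 + 5.8979) = (1.5526, 14.3036)
link 3: phi[3] = 105 + 5 + -55 + -10 = 45 deg
  cos(45 deg) = 0.7071, sin(45 deg) = 0.7071
  joint[4] = (1.5526, 14.3036) + 10.7 * (0.7071, 0.7071) = (1.5526 + 7.5660, 14.3036 + 7.5660) = (9.1187, 21.8696)
End effector: (9.1187, 21.8696)

Answer: 9.1187 21.8696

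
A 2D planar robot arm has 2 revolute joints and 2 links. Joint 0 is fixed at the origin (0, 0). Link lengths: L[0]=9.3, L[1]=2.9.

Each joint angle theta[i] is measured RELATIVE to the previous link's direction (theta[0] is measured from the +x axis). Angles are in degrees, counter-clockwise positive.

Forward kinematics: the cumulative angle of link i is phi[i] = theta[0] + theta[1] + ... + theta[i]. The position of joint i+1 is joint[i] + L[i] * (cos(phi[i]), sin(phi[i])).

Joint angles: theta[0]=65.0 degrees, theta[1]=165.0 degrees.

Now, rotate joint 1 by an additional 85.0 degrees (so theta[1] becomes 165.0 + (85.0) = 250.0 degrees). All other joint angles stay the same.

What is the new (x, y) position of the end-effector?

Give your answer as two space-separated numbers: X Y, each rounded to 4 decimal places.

Answer: 5.9810 6.3781

Derivation:
joint[0] = (0.0000, 0.0000)  (base)
link 0: phi[0] = 65 = 65 deg
  cos(65 deg) = 0.4226, sin(65 deg) = 0.9063
  joint[1] = (0.0000, 0.0000) + 9.3 * (0.4226, 0.9063) = (0.0000 + 3.9303, 0.0000 + 8.4287) = (3.9303, 8.4287)
link 1: phi[1] = 65 + 250 = 315 deg
  cos(315 deg) = 0.7071, sin(315 deg) = -0.7071
  joint[2] = (3.9303, 8.4287) + 2.9 * (0.7071, -0.7071) = (3.9303 + 2.0506, 8.4287 + -2.0506) = (5.9810, 6.3781)
End effector: (5.9810, 6.3781)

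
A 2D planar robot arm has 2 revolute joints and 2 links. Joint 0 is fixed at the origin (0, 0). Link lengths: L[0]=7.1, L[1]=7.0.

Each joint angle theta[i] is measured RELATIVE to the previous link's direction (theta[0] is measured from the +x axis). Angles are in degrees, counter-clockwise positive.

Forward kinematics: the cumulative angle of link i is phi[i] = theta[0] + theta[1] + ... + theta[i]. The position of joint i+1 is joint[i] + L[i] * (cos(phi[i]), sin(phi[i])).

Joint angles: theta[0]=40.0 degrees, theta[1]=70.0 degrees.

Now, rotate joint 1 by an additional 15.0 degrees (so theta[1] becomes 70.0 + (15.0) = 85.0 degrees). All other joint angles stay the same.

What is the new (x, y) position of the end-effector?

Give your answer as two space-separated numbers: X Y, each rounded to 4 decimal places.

joint[0] = (0.0000, 0.0000)  (base)
link 0: phi[0] = 40 = 40 deg
  cos(40 deg) = 0.7660, sin(40 deg) = 0.6428
  joint[1] = (0.0000, 0.0000) + 7.1 * (0.7660, 0.6428) = (0.0000 + 5.4389, 0.0000 + 4.5638) = (5.4389, 4.5638)
link 1: phi[1] = 40 + 85 = 125 deg
  cos(125 deg) = -0.5736, sin(125 deg) = 0.8192
  joint[2] = (5.4389, 4.5638) + 7 * (-0.5736, 0.8192) = (5.4389 + -4.0150, 4.5638 + 5.7341) = (1.4239, 10.2979)
End effector: (1.4239, 10.2979)

Answer: 1.4239 10.2979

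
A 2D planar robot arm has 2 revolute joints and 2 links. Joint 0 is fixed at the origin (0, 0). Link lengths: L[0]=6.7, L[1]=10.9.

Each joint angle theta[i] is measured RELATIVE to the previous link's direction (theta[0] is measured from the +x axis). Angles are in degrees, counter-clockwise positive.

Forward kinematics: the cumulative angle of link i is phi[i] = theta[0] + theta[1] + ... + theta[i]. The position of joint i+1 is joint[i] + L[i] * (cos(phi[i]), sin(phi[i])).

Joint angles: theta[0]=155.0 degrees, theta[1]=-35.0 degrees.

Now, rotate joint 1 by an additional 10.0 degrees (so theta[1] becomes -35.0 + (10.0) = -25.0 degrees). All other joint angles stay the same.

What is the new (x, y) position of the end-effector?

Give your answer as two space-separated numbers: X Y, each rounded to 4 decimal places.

Answer: -13.0786 11.1814

Derivation:
joint[0] = (0.0000, 0.0000)  (base)
link 0: phi[0] = 155 = 155 deg
  cos(155 deg) = -0.9063, sin(155 deg) = 0.4226
  joint[1] = (0.0000, 0.0000) + 6.7 * (-0.9063, 0.4226) = (0.0000 + -6.0723, 0.0000 + 2.8315) = (-6.0723, 2.8315)
link 1: phi[1] = 155 + -25 = 130 deg
  cos(130 deg) = -0.6428, sin(130 deg) = 0.7660
  joint[2] = (-6.0723, 2.8315) + 10.9 * (-0.6428, 0.7660) = (-6.0723 + -7.0064, 2.8315 + 8.3499) = (-13.0786, 11.1814)
End effector: (-13.0786, 11.1814)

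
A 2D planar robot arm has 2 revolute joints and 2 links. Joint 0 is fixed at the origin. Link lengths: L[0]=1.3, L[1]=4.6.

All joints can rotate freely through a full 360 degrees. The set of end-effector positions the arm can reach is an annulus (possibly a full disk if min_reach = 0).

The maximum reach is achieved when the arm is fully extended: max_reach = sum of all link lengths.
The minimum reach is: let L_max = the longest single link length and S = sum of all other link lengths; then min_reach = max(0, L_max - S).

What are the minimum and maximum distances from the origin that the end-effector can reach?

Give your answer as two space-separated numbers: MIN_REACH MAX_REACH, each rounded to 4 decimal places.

Link lengths: [1.3, 4.6]
max_reach = 1.3 + 4.6 = 5.9
L_max = max([1.3, 4.6]) = 4.6
S (sum of others) = 5.9 - 4.6 = 1.3
min_reach = max(0, 4.6 - 1.3) = max(0, 3.3) = 3.3

Answer: 3.3000 5.9000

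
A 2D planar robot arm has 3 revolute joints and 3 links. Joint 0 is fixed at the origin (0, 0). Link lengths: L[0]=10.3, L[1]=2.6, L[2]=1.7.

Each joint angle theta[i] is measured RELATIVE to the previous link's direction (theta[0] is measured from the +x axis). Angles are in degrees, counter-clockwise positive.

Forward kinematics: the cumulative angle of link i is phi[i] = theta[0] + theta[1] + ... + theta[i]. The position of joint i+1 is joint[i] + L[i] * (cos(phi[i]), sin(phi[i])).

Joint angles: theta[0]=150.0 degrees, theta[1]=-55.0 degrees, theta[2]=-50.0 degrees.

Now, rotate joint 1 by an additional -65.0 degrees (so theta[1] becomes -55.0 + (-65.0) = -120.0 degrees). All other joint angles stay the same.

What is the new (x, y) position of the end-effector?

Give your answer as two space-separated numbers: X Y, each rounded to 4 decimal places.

Answer: -5.0709 5.8686

Derivation:
joint[0] = (0.0000, 0.0000)  (base)
link 0: phi[0] = 150 = 150 deg
  cos(150 deg) = -0.8660, sin(150 deg) = 0.5000
  joint[1] = (0.0000, 0.0000) + 10.3 * (-0.8660, 0.5000) = (0.0000 + -8.9201, 0.0000 + 5.1500) = (-8.9201, 5.1500)
link 1: phi[1] = 150 + -120 = 30 deg
  cos(30 deg) = 0.8660, sin(30 deg) = 0.5000
  joint[2] = (-8.9201, 5.1500) + 2.6 * (0.8660, 0.5000) = (-8.9201 + 2.2517, 5.1500 + 1.3000) = (-6.6684, 6.4500)
link 2: phi[2] = 150 + -120 + -50 = -20 deg
  cos(-20 deg) = 0.9397, sin(-20 deg) = -0.3420
  joint[3] = (-6.6684, 6.4500) + 1.7 * (0.9397, -0.3420) = (-6.6684 + 1.5975, 6.4500 + -0.5814) = (-5.0709, 5.8686)
End effector: (-5.0709, 5.8686)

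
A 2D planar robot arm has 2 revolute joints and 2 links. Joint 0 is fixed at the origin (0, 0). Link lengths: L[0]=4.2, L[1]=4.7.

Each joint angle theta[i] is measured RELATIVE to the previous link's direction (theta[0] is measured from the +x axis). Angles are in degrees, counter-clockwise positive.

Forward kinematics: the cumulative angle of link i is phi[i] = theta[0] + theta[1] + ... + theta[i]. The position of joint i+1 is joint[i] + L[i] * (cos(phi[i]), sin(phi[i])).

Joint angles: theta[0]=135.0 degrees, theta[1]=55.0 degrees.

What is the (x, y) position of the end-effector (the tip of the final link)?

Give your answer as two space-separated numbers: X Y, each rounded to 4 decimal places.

Answer: -7.5984 2.1537

Derivation:
joint[0] = (0.0000, 0.0000)  (base)
link 0: phi[0] = 135 = 135 deg
  cos(135 deg) = -0.7071, sin(135 deg) = 0.7071
  joint[1] = (0.0000, 0.0000) + 4.2 * (-0.7071, 0.7071) = (0.0000 + -2.9698, 0.0000 + 2.9698) = (-2.9698, 2.9698)
link 1: phi[1] = 135 + 55 = 190 deg
  cos(190 deg) = -0.9848, sin(190 deg) = -0.1736
  joint[2] = (-2.9698, 2.9698) + 4.7 * (-0.9848, -0.1736) = (-2.9698 + -4.6286, 2.9698 + -0.8161) = (-7.5984, 2.1537)
End effector: (-7.5984, 2.1537)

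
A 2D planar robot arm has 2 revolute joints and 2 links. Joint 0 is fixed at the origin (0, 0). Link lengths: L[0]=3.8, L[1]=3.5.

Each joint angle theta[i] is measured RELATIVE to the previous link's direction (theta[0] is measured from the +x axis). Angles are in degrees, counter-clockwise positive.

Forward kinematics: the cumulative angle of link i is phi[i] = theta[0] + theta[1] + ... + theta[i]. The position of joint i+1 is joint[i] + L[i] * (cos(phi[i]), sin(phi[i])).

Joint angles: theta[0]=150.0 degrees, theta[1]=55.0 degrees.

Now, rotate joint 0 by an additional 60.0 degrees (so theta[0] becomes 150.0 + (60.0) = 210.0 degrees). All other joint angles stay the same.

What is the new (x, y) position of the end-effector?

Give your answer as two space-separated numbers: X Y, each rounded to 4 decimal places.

Answer: -3.5959 -5.3867

Derivation:
joint[0] = (0.0000, 0.0000)  (base)
link 0: phi[0] = 210 = 210 deg
  cos(210 deg) = -0.8660, sin(210 deg) = -0.5000
  joint[1] = (0.0000, 0.0000) + 3.8 * (-0.8660, -0.5000) = (0.0000 + -3.2909, 0.0000 + -1.9000) = (-3.2909, -1.9000)
link 1: phi[1] = 210 + 55 = 265 deg
  cos(265 deg) = -0.0872, sin(265 deg) = -0.9962
  joint[2] = (-3.2909, -1.9000) + 3.5 * (-0.0872, -0.9962) = (-3.2909 + -0.3050, -1.9000 + -3.4867) = (-3.5959, -5.3867)
End effector: (-3.5959, -5.3867)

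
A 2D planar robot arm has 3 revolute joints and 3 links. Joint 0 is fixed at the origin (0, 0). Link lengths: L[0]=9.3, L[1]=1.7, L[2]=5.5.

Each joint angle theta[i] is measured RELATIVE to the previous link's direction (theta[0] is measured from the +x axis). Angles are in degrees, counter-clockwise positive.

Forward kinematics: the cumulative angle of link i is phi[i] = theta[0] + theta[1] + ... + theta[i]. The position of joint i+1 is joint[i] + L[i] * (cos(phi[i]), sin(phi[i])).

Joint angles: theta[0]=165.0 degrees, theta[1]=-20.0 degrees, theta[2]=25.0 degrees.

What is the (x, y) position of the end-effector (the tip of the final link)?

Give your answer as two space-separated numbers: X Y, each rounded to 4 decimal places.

Answer: -15.7921 4.3372

Derivation:
joint[0] = (0.0000, 0.0000)  (base)
link 0: phi[0] = 165 = 165 deg
  cos(165 deg) = -0.9659, sin(165 deg) = 0.2588
  joint[1] = (0.0000, 0.0000) + 9.3 * (-0.9659, 0.2588) = (0.0000 + -8.9831, 0.0000 + 2.4070) = (-8.9831, 2.4070)
link 1: phi[1] = 165 + -20 = 145 deg
  cos(145 deg) = -0.8192, sin(145 deg) = 0.5736
  joint[2] = (-8.9831, 2.4070) + 1.7 * (-0.8192, 0.5736) = (-8.9831 + -1.3926, 2.4070 + 0.9751) = (-10.3757, 3.3821)
link 2: phi[2] = 165 + -20 + 25 = 170 deg
  cos(170 deg) = -0.9848, sin(170 deg) = 0.1736
  joint[3] = (-10.3757, 3.3821) + 5.5 * (-0.9848, 0.1736) = (-10.3757 + -5.4164, 3.3821 + 0.9551) = (-15.7921, 4.3372)
End effector: (-15.7921, 4.3372)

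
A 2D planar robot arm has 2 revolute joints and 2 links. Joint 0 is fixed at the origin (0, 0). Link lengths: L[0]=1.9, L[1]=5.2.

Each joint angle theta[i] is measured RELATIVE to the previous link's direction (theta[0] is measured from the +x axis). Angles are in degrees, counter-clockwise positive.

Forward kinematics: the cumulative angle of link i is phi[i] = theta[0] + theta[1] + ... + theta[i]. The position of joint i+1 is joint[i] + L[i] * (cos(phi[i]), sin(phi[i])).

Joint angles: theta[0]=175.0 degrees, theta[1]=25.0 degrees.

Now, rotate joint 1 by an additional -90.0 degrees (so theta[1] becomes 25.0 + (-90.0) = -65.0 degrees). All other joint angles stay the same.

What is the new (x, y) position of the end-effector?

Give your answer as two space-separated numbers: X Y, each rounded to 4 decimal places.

Answer: -3.6713 5.0520

Derivation:
joint[0] = (0.0000, 0.0000)  (base)
link 0: phi[0] = 175 = 175 deg
  cos(175 deg) = -0.9962, sin(175 deg) = 0.0872
  joint[1] = (0.0000, 0.0000) + 1.9 * (-0.9962, 0.0872) = (0.0000 + -1.8928, 0.0000 + 0.1656) = (-1.8928, 0.1656)
link 1: phi[1] = 175 + -65 = 110 deg
  cos(110 deg) = -0.3420, sin(110 deg) = 0.9397
  joint[2] = (-1.8928, 0.1656) + 5.2 * (-0.3420, 0.9397) = (-1.8928 + -1.7785, 0.1656 + 4.8864) = (-3.6713, 5.0520)
End effector: (-3.6713, 5.0520)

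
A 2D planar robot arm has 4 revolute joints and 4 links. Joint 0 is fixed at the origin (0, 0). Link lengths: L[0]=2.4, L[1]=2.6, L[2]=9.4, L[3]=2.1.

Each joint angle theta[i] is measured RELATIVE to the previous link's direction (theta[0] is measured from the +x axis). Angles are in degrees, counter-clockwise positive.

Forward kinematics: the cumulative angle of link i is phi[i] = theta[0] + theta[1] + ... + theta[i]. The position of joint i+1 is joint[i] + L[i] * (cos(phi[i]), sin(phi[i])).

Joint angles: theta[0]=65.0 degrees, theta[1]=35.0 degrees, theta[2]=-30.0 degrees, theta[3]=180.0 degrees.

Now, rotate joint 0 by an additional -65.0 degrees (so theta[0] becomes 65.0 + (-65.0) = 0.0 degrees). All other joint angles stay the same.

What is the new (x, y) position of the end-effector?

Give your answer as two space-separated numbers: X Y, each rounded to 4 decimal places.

joint[0] = (0.0000, 0.0000)  (base)
link 0: phi[0] = 0 = 0 deg
  cos(0 deg) = 1.0000, sin(0 deg) = 0.0000
  joint[1] = (0.0000, 0.0000) + 2.4 * (1.0000, 0.0000) = (0.0000 + 2.4000, 0.0000 + 0.0000) = (2.4000, 0.0000)
link 1: phi[1] = 0 + 35 = 35 deg
  cos(35 deg) = 0.8192, sin(35 deg) = 0.5736
  joint[2] = (2.4000, 0.0000) + 2.6 * (0.8192, 0.5736) = (2.4000 + 2.1298, 0.0000 + 1.4913) = (4.5298, 1.4913)
link 2: phi[2] = 0 + 35 + -30 = 5 deg
  cos(5 deg) = 0.9962, sin(5 deg) = 0.0872
  joint[3] = (4.5298, 1.4913) + 9.4 * (0.9962, 0.0872) = (4.5298 + 9.3642, 1.4913 + 0.8193) = (13.8940, 2.3106)
link 3: phi[3] = 0 + 35 + -30 + 180 = 185 deg
  cos(185 deg) = -0.9962, sin(185 deg) = -0.0872
  joint[4] = (13.8940, 2.3106) + 2.1 * (-0.9962, -0.0872) = (13.8940 + -2.0920, 2.3106 + -0.1830) = (11.8020, 2.1275)
End effector: (11.8020, 2.1275)

Answer: 11.8020 2.1275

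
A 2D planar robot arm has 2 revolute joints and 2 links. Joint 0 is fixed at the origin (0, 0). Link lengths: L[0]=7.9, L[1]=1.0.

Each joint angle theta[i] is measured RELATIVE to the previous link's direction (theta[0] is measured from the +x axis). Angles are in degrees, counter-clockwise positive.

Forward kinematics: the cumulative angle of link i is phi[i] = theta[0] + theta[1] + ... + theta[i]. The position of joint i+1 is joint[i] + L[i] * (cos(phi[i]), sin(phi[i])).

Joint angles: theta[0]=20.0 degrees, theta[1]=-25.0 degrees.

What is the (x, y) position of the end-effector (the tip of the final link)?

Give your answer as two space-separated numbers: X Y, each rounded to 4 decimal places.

joint[0] = (0.0000, 0.0000)  (base)
link 0: phi[0] = 20 = 20 deg
  cos(20 deg) = 0.9397, sin(20 deg) = 0.3420
  joint[1] = (0.0000, 0.0000) + 7.9 * (0.9397, 0.3420) = (0.0000 + 7.4236, 0.0000 + 2.7020) = (7.4236, 2.7020)
link 1: phi[1] = 20 + -25 = -5 deg
  cos(-5 deg) = 0.9962, sin(-5 deg) = -0.0872
  joint[2] = (7.4236, 2.7020) + 1 * (0.9962, -0.0872) = (7.4236 + 0.9962, 2.7020 + -0.0872) = (8.4198, 2.6148)
End effector: (8.4198, 2.6148)

Answer: 8.4198 2.6148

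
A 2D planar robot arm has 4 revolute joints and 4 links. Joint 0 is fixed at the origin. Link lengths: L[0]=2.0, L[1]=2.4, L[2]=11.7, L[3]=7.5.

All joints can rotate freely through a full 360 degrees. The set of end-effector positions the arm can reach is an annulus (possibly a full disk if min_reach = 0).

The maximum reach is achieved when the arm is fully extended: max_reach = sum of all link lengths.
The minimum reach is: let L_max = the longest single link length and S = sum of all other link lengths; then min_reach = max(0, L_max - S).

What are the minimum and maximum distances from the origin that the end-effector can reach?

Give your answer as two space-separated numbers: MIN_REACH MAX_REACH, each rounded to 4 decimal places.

Answer: 0.0000 23.6000

Derivation:
Link lengths: [2.0, 2.4, 11.7, 7.5]
max_reach = 2 + 2.4 + 11.7 + 7.5 = 23.6
L_max = max([2.0, 2.4, 11.7, 7.5]) = 11.7
S (sum of others) = 23.6 - 11.7 = 11.9
min_reach = max(0, 11.7 - 11.9) = max(0, -0.2) = 0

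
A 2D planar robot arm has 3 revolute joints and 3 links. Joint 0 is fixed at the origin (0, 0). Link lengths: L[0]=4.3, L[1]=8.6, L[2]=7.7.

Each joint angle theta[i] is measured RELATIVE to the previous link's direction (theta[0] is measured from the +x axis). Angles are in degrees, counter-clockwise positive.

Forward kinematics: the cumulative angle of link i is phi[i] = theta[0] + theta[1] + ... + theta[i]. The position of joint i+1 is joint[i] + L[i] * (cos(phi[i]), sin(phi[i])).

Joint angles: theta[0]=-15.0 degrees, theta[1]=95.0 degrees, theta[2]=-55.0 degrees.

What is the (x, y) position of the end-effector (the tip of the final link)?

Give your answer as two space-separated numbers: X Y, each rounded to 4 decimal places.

joint[0] = (0.0000, 0.0000)  (base)
link 0: phi[0] = -15 = -15 deg
  cos(-15 deg) = 0.9659, sin(-15 deg) = -0.2588
  joint[1] = (0.0000, 0.0000) + 4.3 * (0.9659, -0.2588) = (0.0000 + 4.1535, 0.0000 + -1.1129) = (4.1535, -1.1129)
link 1: phi[1] = -15 + 95 = 80 deg
  cos(80 deg) = 0.1736, sin(80 deg) = 0.9848
  joint[2] = (4.1535, -1.1129) + 8.6 * (0.1736, 0.9848) = (4.1535 + 1.4934, -1.1129 + 8.4693) = (5.6469, 7.3564)
link 2: phi[2] = -15 + 95 + -55 = 25 deg
  cos(25 deg) = 0.9063, sin(25 deg) = 0.4226
  joint[3] = (5.6469, 7.3564) + 7.7 * (0.9063, 0.4226) = (5.6469 + 6.9786, 7.3564 + 3.2542) = (12.6254, 10.6106)
End effector: (12.6254, 10.6106)

Answer: 12.6254 10.6106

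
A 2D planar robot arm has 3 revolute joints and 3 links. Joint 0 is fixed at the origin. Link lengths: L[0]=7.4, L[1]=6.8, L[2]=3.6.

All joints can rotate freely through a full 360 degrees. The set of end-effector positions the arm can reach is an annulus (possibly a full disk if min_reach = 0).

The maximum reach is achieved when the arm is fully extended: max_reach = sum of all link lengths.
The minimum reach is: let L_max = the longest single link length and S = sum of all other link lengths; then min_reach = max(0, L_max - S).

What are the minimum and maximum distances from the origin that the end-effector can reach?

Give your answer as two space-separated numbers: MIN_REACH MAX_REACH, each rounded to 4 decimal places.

Answer: 0.0000 17.8000

Derivation:
Link lengths: [7.4, 6.8, 3.6]
max_reach = 7.4 + 6.8 + 3.6 = 17.8
L_max = max([7.4, 6.8, 3.6]) = 7.4
S (sum of others) = 17.8 - 7.4 = 10.4
min_reach = max(0, 7.4 - 10.4) = max(0, -3) = 0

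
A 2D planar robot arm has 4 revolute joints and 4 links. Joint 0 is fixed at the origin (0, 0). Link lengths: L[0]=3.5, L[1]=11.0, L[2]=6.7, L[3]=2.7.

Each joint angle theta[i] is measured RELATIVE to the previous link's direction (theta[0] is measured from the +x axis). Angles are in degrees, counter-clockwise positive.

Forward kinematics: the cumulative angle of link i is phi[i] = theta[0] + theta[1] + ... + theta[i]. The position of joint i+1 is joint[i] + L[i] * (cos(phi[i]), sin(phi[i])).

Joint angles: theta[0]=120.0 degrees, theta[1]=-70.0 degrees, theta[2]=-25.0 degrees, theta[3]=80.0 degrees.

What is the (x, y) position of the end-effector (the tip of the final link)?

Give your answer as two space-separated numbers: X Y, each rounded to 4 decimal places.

Answer: 10.6941 16.8971

Derivation:
joint[0] = (0.0000, 0.0000)  (base)
link 0: phi[0] = 120 = 120 deg
  cos(120 deg) = -0.5000, sin(120 deg) = 0.8660
  joint[1] = (0.0000, 0.0000) + 3.5 * (-0.5000, 0.8660) = (0.0000 + -1.7500, 0.0000 + 3.0311) = (-1.7500, 3.0311)
link 1: phi[1] = 120 + -70 = 50 deg
  cos(50 deg) = 0.6428, sin(50 deg) = 0.7660
  joint[2] = (-1.7500, 3.0311) + 11 * (0.6428, 0.7660) = (-1.7500 + 7.0707, 3.0311 + 8.4265) = (5.3207, 11.4576)
link 2: phi[2] = 120 + -70 + -25 = 25 deg
  cos(25 deg) = 0.9063, sin(25 deg) = 0.4226
  joint[3] = (5.3207, 11.4576) + 6.7 * (0.9063, 0.4226) = (5.3207 + 6.0723, 11.4576 + 2.8315) = (11.3929, 14.2891)
link 3: phi[3] = 120 + -70 + -25 + 80 = 105 deg
  cos(105 deg) = -0.2588, sin(105 deg) = 0.9659
  joint[4] = (11.3929, 14.2891) + 2.7 * (-0.2588, 0.9659) = (11.3929 + -0.6988, 14.2891 + 2.6080) = (10.6941, 16.8971)
End effector: (10.6941, 16.8971)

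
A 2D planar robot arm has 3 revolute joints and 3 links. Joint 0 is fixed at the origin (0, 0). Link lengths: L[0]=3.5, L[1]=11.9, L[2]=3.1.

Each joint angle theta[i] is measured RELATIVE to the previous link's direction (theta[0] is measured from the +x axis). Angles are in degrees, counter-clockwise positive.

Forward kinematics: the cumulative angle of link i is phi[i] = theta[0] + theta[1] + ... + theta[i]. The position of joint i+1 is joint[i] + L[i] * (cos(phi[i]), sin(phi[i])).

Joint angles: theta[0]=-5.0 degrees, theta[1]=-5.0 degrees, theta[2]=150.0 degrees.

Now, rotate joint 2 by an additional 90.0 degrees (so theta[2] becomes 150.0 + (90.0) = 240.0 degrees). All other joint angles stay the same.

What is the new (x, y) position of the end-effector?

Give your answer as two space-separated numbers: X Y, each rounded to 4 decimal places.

Answer: 13.2133 -4.7462

Derivation:
joint[0] = (0.0000, 0.0000)  (base)
link 0: phi[0] = -5 = -5 deg
  cos(-5 deg) = 0.9962, sin(-5 deg) = -0.0872
  joint[1] = (0.0000, 0.0000) + 3.5 * (0.9962, -0.0872) = (0.0000 + 3.4867, 0.0000 + -0.3050) = (3.4867, -0.3050)
link 1: phi[1] = -5 + -5 = -10 deg
  cos(-10 deg) = 0.9848, sin(-10 deg) = -0.1736
  joint[2] = (3.4867, -0.3050) + 11.9 * (0.9848, -0.1736) = (3.4867 + 11.7192, -0.3050 + -2.0664) = (15.2059, -2.3715)
link 2: phi[2] = -5 + -5 + 240 = 230 deg
  cos(230 deg) = -0.6428, sin(230 deg) = -0.7660
  joint[3] = (15.2059, -2.3715) + 3.1 * (-0.6428, -0.7660) = (15.2059 + -1.9926, -2.3715 + -2.3747) = (13.2133, -4.7462)
End effector: (13.2133, -4.7462)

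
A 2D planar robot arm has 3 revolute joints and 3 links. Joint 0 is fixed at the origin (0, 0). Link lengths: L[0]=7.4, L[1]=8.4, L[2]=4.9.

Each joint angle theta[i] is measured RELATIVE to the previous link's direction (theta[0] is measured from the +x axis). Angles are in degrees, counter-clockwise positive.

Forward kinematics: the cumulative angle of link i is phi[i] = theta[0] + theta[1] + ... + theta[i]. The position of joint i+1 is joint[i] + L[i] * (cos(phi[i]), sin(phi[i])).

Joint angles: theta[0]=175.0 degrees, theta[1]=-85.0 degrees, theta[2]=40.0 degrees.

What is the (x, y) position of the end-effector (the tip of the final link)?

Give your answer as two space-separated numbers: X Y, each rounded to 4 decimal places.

Answer: -10.5215 12.7986

Derivation:
joint[0] = (0.0000, 0.0000)  (base)
link 0: phi[0] = 175 = 175 deg
  cos(175 deg) = -0.9962, sin(175 deg) = 0.0872
  joint[1] = (0.0000, 0.0000) + 7.4 * (-0.9962, 0.0872) = (0.0000 + -7.3718, 0.0000 + 0.6450) = (-7.3718, 0.6450)
link 1: phi[1] = 175 + -85 = 90 deg
  cos(90 deg) = 0.0000, sin(90 deg) = 1.0000
  joint[2] = (-7.3718, 0.6450) + 8.4 * (0.0000, 1.0000) = (-7.3718 + 0.0000, 0.6450 + 8.4000) = (-7.3718, 9.0450)
link 2: phi[2] = 175 + -85 + 40 = 130 deg
  cos(130 deg) = -0.6428, sin(130 deg) = 0.7660
  joint[3] = (-7.3718, 9.0450) + 4.9 * (-0.6428, 0.7660) = (-7.3718 + -3.1497, 9.0450 + 3.7536) = (-10.5215, 12.7986)
End effector: (-10.5215, 12.7986)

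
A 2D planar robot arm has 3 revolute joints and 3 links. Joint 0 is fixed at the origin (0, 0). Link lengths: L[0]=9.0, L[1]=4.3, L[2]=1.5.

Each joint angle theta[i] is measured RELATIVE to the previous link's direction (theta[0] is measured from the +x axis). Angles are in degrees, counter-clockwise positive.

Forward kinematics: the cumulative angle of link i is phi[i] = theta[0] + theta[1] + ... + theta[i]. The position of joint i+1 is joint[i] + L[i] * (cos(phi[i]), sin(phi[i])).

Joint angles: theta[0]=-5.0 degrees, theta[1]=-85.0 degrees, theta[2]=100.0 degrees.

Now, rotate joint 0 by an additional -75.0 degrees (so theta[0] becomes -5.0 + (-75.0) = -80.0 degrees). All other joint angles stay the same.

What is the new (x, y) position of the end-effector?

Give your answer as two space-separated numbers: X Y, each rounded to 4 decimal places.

joint[0] = (0.0000, 0.0000)  (base)
link 0: phi[0] = -80 = -80 deg
  cos(-80 deg) = 0.1736, sin(-80 deg) = -0.9848
  joint[1] = (0.0000, 0.0000) + 9 * (0.1736, -0.9848) = (0.0000 + 1.5628, 0.0000 + -8.8633) = (1.5628, -8.8633)
link 1: phi[1] = -80 + -85 = -165 deg
  cos(-165 deg) = -0.9659, sin(-165 deg) = -0.2588
  joint[2] = (1.5628, -8.8633) + 4.3 * (-0.9659, -0.2588) = (1.5628 + -4.1535, -8.8633 + -1.1129) = (-2.5906, -9.9762)
link 2: phi[2] = -80 + -85 + 100 = -65 deg
  cos(-65 deg) = 0.4226, sin(-65 deg) = -0.9063
  joint[3] = (-2.5906, -9.9762) + 1.5 * (0.4226, -0.9063) = (-2.5906 + 0.6339, -9.9762 + -1.3595) = (-1.9567, -11.3357)
End effector: (-1.9567, -11.3357)

Answer: -1.9567 -11.3357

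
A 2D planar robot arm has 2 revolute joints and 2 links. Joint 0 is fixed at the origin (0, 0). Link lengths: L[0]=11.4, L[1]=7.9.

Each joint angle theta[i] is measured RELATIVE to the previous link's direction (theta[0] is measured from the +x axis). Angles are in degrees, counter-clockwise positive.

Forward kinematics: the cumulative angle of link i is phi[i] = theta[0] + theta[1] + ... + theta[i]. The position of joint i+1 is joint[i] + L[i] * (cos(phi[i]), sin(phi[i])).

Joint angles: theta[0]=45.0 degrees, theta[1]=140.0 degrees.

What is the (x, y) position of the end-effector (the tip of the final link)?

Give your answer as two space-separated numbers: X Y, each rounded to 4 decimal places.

Answer: 0.1911 7.3725

Derivation:
joint[0] = (0.0000, 0.0000)  (base)
link 0: phi[0] = 45 = 45 deg
  cos(45 deg) = 0.7071, sin(45 deg) = 0.7071
  joint[1] = (0.0000, 0.0000) + 11.4 * (0.7071, 0.7071) = (0.0000 + 8.0610, 0.0000 + 8.0610) = (8.0610, 8.0610)
link 1: phi[1] = 45 + 140 = 185 deg
  cos(185 deg) = -0.9962, sin(185 deg) = -0.0872
  joint[2] = (8.0610, 8.0610) + 7.9 * (-0.9962, -0.0872) = (8.0610 + -7.8699, 8.0610 + -0.6885) = (0.1911, 7.3725)
End effector: (0.1911, 7.3725)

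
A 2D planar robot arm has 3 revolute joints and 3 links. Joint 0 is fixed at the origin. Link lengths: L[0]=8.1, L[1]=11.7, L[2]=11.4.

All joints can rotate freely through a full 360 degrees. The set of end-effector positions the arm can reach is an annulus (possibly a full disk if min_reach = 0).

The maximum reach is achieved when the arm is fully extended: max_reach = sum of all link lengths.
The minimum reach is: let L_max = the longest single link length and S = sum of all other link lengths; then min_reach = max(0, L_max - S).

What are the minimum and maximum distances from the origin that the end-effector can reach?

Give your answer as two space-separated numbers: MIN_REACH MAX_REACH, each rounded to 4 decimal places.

Link lengths: [8.1, 11.7, 11.4]
max_reach = 8.1 + 11.7 + 11.4 = 31.2
L_max = max([8.1, 11.7, 11.4]) = 11.7
S (sum of others) = 31.2 - 11.7 = 19.5
min_reach = max(0, 11.7 - 19.5) = max(0, -7.8) = 0

Answer: 0.0000 31.2000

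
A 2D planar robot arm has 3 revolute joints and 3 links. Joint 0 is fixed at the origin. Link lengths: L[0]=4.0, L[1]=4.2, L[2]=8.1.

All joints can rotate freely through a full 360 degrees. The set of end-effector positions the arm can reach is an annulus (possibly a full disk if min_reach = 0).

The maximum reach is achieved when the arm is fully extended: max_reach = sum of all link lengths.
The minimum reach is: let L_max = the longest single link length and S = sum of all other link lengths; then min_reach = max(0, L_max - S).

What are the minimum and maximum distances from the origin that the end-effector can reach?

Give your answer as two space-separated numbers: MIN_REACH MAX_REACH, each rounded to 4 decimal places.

Link lengths: [4.0, 4.2, 8.1]
max_reach = 4 + 4.2 + 8.1 = 16.3
L_max = max([4.0, 4.2, 8.1]) = 8.1
S (sum of others) = 16.3 - 8.1 = 8.2
min_reach = max(0, 8.1 - 8.2) = max(0, -0.1) = 0

Answer: 0.0000 16.3000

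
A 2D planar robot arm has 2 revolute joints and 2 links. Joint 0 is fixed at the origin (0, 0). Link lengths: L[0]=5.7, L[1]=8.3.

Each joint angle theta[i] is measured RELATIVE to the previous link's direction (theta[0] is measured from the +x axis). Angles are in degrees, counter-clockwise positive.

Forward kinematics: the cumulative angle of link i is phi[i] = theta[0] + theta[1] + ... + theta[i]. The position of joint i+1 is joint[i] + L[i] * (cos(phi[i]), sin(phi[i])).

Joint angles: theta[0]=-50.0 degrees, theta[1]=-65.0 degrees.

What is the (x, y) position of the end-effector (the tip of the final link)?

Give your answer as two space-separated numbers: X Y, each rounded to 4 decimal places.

Answer: 0.1562 -11.8888

Derivation:
joint[0] = (0.0000, 0.0000)  (base)
link 0: phi[0] = -50 = -50 deg
  cos(-50 deg) = 0.6428, sin(-50 deg) = -0.7660
  joint[1] = (0.0000, 0.0000) + 5.7 * (0.6428, -0.7660) = (0.0000 + 3.6639, 0.0000 + -4.3665) = (3.6639, -4.3665)
link 1: phi[1] = -50 + -65 = -115 deg
  cos(-115 deg) = -0.4226, sin(-115 deg) = -0.9063
  joint[2] = (3.6639, -4.3665) + 8.3 * (-0.4226, -0.9063) = (3.6639 + -3.5077, -4.3665 + -7.5224) = (0.1562, -11.8888)
End effector: (0.1562, -11.8888)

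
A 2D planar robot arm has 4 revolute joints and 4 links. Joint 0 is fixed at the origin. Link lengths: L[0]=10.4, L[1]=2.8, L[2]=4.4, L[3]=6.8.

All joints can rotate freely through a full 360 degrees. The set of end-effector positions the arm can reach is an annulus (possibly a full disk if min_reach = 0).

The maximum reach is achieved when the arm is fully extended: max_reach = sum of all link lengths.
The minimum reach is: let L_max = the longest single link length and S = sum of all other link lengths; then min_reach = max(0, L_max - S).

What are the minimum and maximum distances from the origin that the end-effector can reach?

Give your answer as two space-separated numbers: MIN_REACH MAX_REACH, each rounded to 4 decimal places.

Link lengths: [10.4, 2.8, 4.4, 6.8]
max_reach = 10.4 + 2.8 + 4.4 + 6.8 = 24.4
L_max = max([10.4, 2.8, 4.4, 6.8]) = 10.4
S (sum of others) = 24.4 - 10.4 = 14
min_reach = max(0, 10.4 - 14) = max(0, -3.6) = 0

Answer: 0.0000 24.4000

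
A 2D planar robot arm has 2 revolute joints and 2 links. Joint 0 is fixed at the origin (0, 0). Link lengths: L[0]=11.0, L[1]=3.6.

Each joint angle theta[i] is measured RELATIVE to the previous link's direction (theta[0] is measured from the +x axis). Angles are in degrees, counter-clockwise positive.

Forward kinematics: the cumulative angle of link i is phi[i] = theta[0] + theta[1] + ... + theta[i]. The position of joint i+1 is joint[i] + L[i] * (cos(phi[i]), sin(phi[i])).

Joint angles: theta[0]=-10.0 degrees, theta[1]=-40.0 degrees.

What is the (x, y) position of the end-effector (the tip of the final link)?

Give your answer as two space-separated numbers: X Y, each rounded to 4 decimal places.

Answer: 13.1469 -4.6679

Derivation:
joint[0] = (0.0000, 0.0000)  (base)
link 0: phi[0] = -10 = -10 deg
  cos(-10 deg) = 0.9848, sin(-10 deg) = -0.1736
  joint[1] = (0.0000, 0.0000) + 11 * (0.9848, -0.1736) = (0.0000 + 10.8329, 0.0000 + -1.9101) = (10.8329, -1.9101)
link 1: phi[1] = -10 + -40 = -50 deg
  cos(-50 deg) = 0.6428, sin(-50 deg) = -0.7660
  joint[2] = (10.8329, -1.9101) + 3.6 * (0.6428, -0.7660) = (10.8329 + 2.3140, -1.9101 + -2.7578) = (13.1469, -4.6679)
End effector: (13.1469, -4.6679)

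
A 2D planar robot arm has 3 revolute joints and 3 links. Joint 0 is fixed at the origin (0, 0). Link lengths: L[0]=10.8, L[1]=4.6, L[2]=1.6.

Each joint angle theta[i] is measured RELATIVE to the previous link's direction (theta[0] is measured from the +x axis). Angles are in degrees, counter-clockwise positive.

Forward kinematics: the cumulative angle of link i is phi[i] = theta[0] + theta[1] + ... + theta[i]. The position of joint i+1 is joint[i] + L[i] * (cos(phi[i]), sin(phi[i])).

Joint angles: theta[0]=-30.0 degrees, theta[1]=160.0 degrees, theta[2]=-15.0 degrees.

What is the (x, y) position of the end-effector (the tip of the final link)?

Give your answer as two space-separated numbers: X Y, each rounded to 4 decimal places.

joint[0] = (0.0000, 0.0000)  (base)
link 0: phi[0] = -30 = -30 deg
  cos(-30 deg) = 0.8660, sin(-30 deg) = -0.5000
  joint[1] = (0.0000, 0.0000) + 10.8 * (0.8660, -0.5000) = (0.0000 + 9.3531, 0.0000 + -5.4000) = (9.3531, -5.4000)
link 1: phi[1] = -30 + 160 = 130 deg
  cos(130 deg) = -0.6428, sin(130 deg) = 0.7660
  joint[2] = (9.3531, -5.4000) + 4.6 * (-0.6428, 0.7660) = (9.3531 + -2.9568, -5.4000 + 3.5238) = (6.3963, -1.8762)
link 2: phi[2] = -30 + 160 + -15 = 115 deg
  cos(115 deg) = -0.4226, sin(115 deg) = 0.9063
  joint[3] = (6.3963, -1.8762) + 1.6 * (-0.4226, 0.9063) = (6.3963 + -0.6762, -1.8762 + 1.4501) = (5.7201, -0.4261)
End effector: (5.7201, -0.4261)

Answer: 5.7201 -0.4261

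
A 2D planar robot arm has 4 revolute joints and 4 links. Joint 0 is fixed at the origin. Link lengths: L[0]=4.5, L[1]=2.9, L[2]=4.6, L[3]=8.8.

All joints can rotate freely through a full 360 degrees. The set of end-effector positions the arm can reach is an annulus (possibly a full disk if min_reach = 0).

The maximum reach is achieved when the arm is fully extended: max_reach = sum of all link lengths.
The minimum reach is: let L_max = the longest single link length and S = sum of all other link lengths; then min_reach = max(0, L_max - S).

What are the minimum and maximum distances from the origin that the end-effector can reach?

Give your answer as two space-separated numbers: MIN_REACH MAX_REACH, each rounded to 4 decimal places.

Link lengths: [4.5, 2.9, 4.6, 8.8]
max_reach = 4.5 + 2.9 + 4.6 + 8.8 = 20.8
L_max = max([4.5, 2.9, 4.6, 8.8]) = 8.8
S (sum of others) = 20.8 - 8.8 = 12
min_reach = max(0, 8.8 - 12) = max(0, -3.2) = 0

Answer: 0.0000 20.8000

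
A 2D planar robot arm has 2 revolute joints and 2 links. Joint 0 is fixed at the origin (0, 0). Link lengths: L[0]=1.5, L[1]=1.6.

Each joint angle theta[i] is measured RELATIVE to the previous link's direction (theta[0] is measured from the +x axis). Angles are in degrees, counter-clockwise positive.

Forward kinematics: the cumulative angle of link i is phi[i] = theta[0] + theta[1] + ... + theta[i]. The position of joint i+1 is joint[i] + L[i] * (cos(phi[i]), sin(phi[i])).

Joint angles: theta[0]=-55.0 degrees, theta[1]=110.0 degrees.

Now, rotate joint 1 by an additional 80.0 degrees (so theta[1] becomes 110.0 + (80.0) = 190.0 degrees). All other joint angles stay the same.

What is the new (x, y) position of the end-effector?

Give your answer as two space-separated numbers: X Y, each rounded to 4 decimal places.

joint[0] = (0.0000, 0.0000)  (base)
link 0: phi[0] = -55 = -55 deg
  cos(-55 deg) = 0.5736, sin(-55 deg) = -0.8192
  joint[1] = (0.0000, 0.0000) + 1.5 * (0.5736, -0.8192) = (0.0000 + 0.8604, 0.0000 + -1.2287) = (0.8604, -1.2287)
link 1: phi[1] = -55 + 190 = 135 deg
  cos(135 deg) = -0.7071, sin(135 deg) = 0.7071
  joint[2] = (0.8604, -1.2287) + 1.6 * (-0.7071, 0.7071) = (0.8604 + -1.1314, -1.2287 + 1.1314) = (-0.2710, -0.0974)
End effector: (-0.2710, -0.0974)

Answer: -0.2710 -0.0974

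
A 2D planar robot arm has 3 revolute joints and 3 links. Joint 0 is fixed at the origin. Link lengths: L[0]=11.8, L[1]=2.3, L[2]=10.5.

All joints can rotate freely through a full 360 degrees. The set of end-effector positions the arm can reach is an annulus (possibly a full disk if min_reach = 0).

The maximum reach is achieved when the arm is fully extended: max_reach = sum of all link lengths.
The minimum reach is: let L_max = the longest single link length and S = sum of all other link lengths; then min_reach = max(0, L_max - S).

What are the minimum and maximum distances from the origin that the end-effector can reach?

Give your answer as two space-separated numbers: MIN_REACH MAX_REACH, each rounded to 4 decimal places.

Link lengths: [11.8, 2.3, 10.5]
max_reach = 11.8 + 2.3 + 10.5 = 24.6
L_max = max([11.8, 2.3, 10.5]) = 11.8
S (sum of others) = 24.6 - 11.8 = 12.8
min_reach = max(0, 11.8 - 12.8) = max(0, -1) = 0

Answer: 0.0000 24.6000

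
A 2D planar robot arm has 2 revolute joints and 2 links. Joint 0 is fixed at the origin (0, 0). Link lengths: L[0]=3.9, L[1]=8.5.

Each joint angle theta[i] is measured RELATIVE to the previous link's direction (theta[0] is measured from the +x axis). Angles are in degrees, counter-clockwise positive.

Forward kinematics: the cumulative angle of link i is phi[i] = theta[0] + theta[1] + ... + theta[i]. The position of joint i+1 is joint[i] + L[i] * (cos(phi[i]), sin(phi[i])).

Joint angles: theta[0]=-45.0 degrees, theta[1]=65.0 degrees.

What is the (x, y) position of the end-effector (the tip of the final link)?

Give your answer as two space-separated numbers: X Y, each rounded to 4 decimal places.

Answer: 10.7451 0.1495

Derivation:
joint[0] = (0.0000, 0.0000)  (base)
link 0: phi[0] = -45 = -45 deg
  cos(-45 deg) = 0.7071, sin(-45 deg) = -0.7071
  joint[1] = (0.0000, 0.0000) + 3.9 * (0.7071, -0.7071) = (0.0000 + 2.7577, 0.0000 + -2.7577) = (2.7577, -2.7577)
link 1: phi[1] = -45 + 65 = 20 deg
  cos(20 deg) = 0.9397, sin(20 deg) = 0.3420
  joint[2] = (2.7577, -2.7577) + 8.5 * (0.9397, 0.3420) = (2.7577 + 7.9874, -2.7577 + 2.9072) = (10.7451, 0.1495)
End effector: (10.7451, 0.1495)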